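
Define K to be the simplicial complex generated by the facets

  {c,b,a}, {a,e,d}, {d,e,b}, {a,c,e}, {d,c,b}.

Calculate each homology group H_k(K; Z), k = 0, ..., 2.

H_0 ≅ Z,  H_1 ≅ Z,  H_2 = 0.

Take the total order a < b < c < d < e on the vertex set. Then K (dimension 2) consists of the simplices:

  0-simplices (5): a, b, c, d, e
  1-simplices (10): ab, ac, ad, ae, bc, bd, be, cd, ce, de
  2-simplices (5): abc, ace, ade, bcd, bde

giving chain groups C_0 ≅ Z^5, C_1 ≅ Z^10, C_2 ≅ Z^5.

The boundary map ∂_1: C_1 → C_0 sends each edge [p,q] (with p < q) to q − p.
As a 5×10 matrix over Z this has rank 4, with invariant factors (1,1,1,1).

∂_2: C_2 → C_1 maps a triangle to the signed sum of its edges. For instance
  ∂ace = ce − ae + ac,
  ∂bcd = cd − bd + bc.
This gives a 10×5 integer matrix of rank 5; reducing to Smith normal form yields diagonal entries (1,1,1,1,1).

Computing H_k = (kernel of ∂_k) / (image of ∂_{k+1}):

  H_0: rank C_0 − rank ∂_1 = 5 − 4 = 1, and the invariant factors of ∂_1 are all 1, so H_0 = Z.
  H_1: rank ker ∂_1 − rank ∂_2 = (10 − 4) − 5 = 1, and the invariant factors of ∂_2 are all 1, so H_1 = Z.
  H_2: rank ker ∂_2 − rank ∂_3 = (5 − 5) − 0 = 0, and there is no ∂_3, so H_2 = 0.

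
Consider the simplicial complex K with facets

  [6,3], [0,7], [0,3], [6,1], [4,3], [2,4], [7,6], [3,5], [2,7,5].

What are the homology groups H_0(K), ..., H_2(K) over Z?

We work with the vertex ordering 0 < 1 < 2 < 3 < 4 < 5 < 6 < 7. The simplices of K, each written with vertices in increasing order, are:

  0-simplices (8): [0], [1], [2], [3], [4], [5], [6], [7]
  1-simplices (11): [0,3], [0,7], [1,6], [2,4], [2,5], [2,7], [3,4], [3,5], [3,6], [5,7], [6,7]
  2-simplices (1): [2,5,7]

so the chain groups are C_0 ≅ Z^8, C_1 ≅ Z^11, C_2 ≅ Z^1.

∂_1: C_1 → C_0 maps an edge to its endpoints' difference, ∂[p,q] = q − p. For instance
  ∂[2,5] = [5] − [2].
This gives a 8×11 integer matrix of rank 7; reducing to Smith normal form yields diagonal entries (1,1,1,1,1,1,1).

Boundary ∂_2: C_2 → C_1 acts by ∂[p,q,r] = [q,r] − [p,r] + [p,q]. For instance
  ∂[2,5,7] = [5,7] − [2,7] + [2,5].
The resulting 11×1 matrix has rank 1, and its Smith normal form has invariant factors (1).

Now H_k = ker ∂_k / im ∂_{k+1}, so:

  H_0: rank C_0 − rank ∂_1 = 8 − 7 = 1, and the invariant factors of ∂_1 are all 1, so H_0 ≅ Z.
  H_1: rank ker ∂_1 − rank ∂_2 = (11 − 7) − 1 = 3, and the invariant factors of ∂_2 are all 1, so H_1 ≅ Z^3.
  H_2: rank ker ∂_2 − rank ∂_3 = (1 − 1) − 0 = 0, and there is no ∂_3, so H_2 ≅ 0.

H_0 ≅ Z,  H_1 ≅ Z^3,  H_2 = 0.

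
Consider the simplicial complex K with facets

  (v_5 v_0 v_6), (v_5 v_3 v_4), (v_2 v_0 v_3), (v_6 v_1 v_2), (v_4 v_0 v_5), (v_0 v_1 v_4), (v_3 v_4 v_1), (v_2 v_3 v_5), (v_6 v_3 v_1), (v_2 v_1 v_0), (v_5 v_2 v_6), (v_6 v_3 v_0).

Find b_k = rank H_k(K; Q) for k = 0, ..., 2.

b_0 = 1, b_1 = 0, b_2 = 0.

Take the total order v_0 < v_1 < v_2 < v_3 < v_4 < v_5 < v_6 on the vertex set. Then K (dimension 2) consists of the simplices:

  0-simplices (7): [v_0], [v_1], [v_2], [v_3], [v_4], [v_5], [v_6]
  1-simplices (18): (18 of them)
  2-simplices (12): (12 of them)

Hence C_0 ≅ Z^7, C_1 ≅ Z^18, C_2 ≅ Z^12.

The boundary map ∂_1: C_1 → C_0 sends each edge [p,q] (with p < q) to q − p. For instance
  ∂[v_3,v_4] = [v_4] − [v_3].
This gives a 7×18 integer matrix of rank 6; reducing to Smith normal form yields diagonal entries (1,1,1,1,1,1).

∂_2: C_2 → C_1 sends each 2-simplex [p,q,r] to [q,r] − [p,r] + [p,q]. For instance
  ∂[v_0,v_1,v_4] = [v_1,v_4] − [v_0,v_4] + [v_0,v_1],
  ∂[v_2,v_5,v_6] = [v_5,v_6] − [v_2,v_6] + [v_2,v_5].
As a 18×12 matrix over Z this has rank 12, with invariant factors (1,1,1,1,1,1,1,1,1,1,1,2).

Reading off H_k = ker ∂_k / im ∂_{k+1}:

  H_0: rank C_0 − rank ∂_1 = 7 − 6 = 1, and the invariant factors of ∂_1 are all 1, so H_0 ≅ Z.
  H_1: rank ker ∂_1 − rank ∂_2 = (18 − 6) − 12 = 0, and ∂_2 has invariant factor 2 > 1, so H_1 ≅ Z/2.
  H_2: rank ker ∂_2 − rank ∂_3 = (12 − 12) − 0 = 0, and there is no ∂_3, so H_2 ≅ 0.

As a check, the Euler characteristic is 7 − 18 + 12 = 1, which agrees with 1 − 0 + 0 = 1.
(K is a triangulation of the real projective plane RP^2.)

Hence the Betti numbers are b_0 = 1, b_1 = 0, b_2 = 0.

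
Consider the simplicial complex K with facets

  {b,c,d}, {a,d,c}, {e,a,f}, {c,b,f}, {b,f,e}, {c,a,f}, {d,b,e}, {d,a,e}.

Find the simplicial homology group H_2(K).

We work with the vertex ordering a < b < c < d < e < f. The simplices of K, each written with vertices in increasing order, are:

  0-simplices (6): a, b, c, d, e, f
  1-simplices (12): ac, ad, ae, af, bc, bd, be, bf, cd, cf, de, ef
  2-simplices (8): acd, acf, ade, aef, bcd, bcf, bde, bef

Hence C_0 ≅ Z^6, C_1 ≅ Z^12, C_2 ≅ Z^8.

∂_1: C_1 → C_0 is given by ∂[p,q] = [q] − [p]. For instance
  ∂ef = f − e.
As a 6×12 matrix over Z this has rank 5, with invariant factors (1,1,1,1,1).

∂_2: C_2 → C_1 sends each 2-simplex [p,q,r] to [q,r] − [p,r] + [p,q]. For instance
  ∂bde = de − be + bd,
  ∂acf = cf − af + ac.
The resulting 12×8 matrix has rank 7, and its Smith normal form has invariant factors (1,1,1,1,1,1,1).

From H_k ≅ ker(∂_k) / im(∂_{k+1}) we obtain:

  H_2: rank ker ∂_2 − rank ∂_3 = (8 − 7) − 0 = 1, and there is no ∂_3, so H_2 = Z.

(K is a triangulation of the 2-sphere S^2.)

H_2 ≅ Z.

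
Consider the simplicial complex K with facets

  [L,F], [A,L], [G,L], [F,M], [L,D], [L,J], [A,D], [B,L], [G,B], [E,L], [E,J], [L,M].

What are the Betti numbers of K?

b_0 = 1, b_1 = 4.

Order the vertices as A < B < D < E < F < G < J < L < M. Listing each simplex with vertices in this order, K has dimension 1 with simplices:

  0-simplices (9): A, B, D, E, F, G, J, L, M
  1-simplices (12): AD, AL, BG, BL, DL, EJ, EL, FL, FM, GL, JL, LM

so the chain groups are C_0 ≅ Z^9, C_1 ≅ Z^12.

∂_1: C_1 → C_0 maps an edge to its endpoints' difference, ∂[p,q] = q − p.
The 9×12 boundary matrix has rank 8 and Smith normal form diag(1,1,1,1,1,1,1,1).

Now H_k = ker ∂_k / im ∂_{k+1}, so:

  H_0: rank C_0 − rank ∂_1 = 9 − 8 = 1, and the invariant factors of ∂_1 are all 1, so H_0 = Z.
  H_1: rank ker ∂_1 − rank ∂_2 = (12 − 8) − 0 = 4, and there is no ∂_2, so H_1 = Z^4.

As a check, the Euler characteristic is 9 − 12 = -3, which agrees with 1 − 4 = -3.

Hence the Betti numbers are b_0 = 1, b_1 = 4.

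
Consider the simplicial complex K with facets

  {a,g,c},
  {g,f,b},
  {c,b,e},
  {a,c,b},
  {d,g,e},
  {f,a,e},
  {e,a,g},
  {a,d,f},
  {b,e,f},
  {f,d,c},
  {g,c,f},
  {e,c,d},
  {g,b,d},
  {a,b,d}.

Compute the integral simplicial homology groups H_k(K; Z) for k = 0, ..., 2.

H_0 ≅ Z,  H_1 ≅ Z^2,  H_2 ≅ Z.

Order the vertices as a < b < c < d < e < f < g. Listing each simplex with vertices in this order, K has dimension 2 with simplices:

  0-simplices (7): a, b, c, d, e, f, g
  1-simplices (21): ab, ac, ad, ae, af, ag, bc, bd, be, bf, bg, cd, ce, cf, cg, de, df, dg, ef, eg, fg
  2-simplices (14): abc, abd, acg, adf, aef, aeg, bce, bdg, bef, bfg, cde, cdf, cfg, deg

so the chain groups are C_0 ≅ Z^7, C_1 ≅ Z^21, C_2 ≅ Z^14.

∂_1: C_1 → C_0 is given by ∂[p,q] = [q] − [p]. For instance
  ∂ae = e − a.
The resulting 7×21 matrix has rank 6, and its Smith normal form has invariant factors (1,1,1,1,1,1).

The boundary map ∂_2: C_2 → C_1 maps a triangle to the signed sum of its edges. For instance
  ∂bdg = dg − bg + bd,
  ∂abd = bd − ad + ab.
The 21×14 boundary matrix has rank 13 and Smith normal form diag(1,1,1,1,1,1,1,1,1,1,1,1,1).

Computing H_k = (kernel of ∂_k) / (image of ∂_{k+1}):

  H_0: rank C_0 − rank ∂_1 = 7 − 6 = 1, and the invariant factors of ∂_1 are all 1, so H_0 = Z.
  H_1: rank ker ∂_1 − rank ∂_2 = (21 − 6) − 13 = 2, and the invariant factors of ∂_2 are all 1, so H_1 = Z^2.
  H_2: rank ker ∂_2 − rank ∂_3 = (14 − 13) − 0 = 1, and there is no ∂_3, so H_2 = Z.

As a check, the Euler characteristic is 7 − 21 + 14 = 0, which agrees with 1 − 2 + 1 = 0.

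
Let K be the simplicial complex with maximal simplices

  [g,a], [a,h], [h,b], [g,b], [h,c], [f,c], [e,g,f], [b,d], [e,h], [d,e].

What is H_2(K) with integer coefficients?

We work with the vertex ordering a < b < c < d < e < f < g < h. The simplices of K, each written with vertices in increasing order, are:

  0-simplices (8): a, b, c, d, e, f, g, h
  1-simplices (12): ag, ah, bd, bg, bh, cf, ch, de, ef, eg, eh, fg
  2-simplices (1): efg

giving chain groups C_0 ≅ Z^8, C_1 ≅ Z^12, C_2 ≅ Z^1.

Boundary ∂_1: C_1 → C_0 is given by ∂[p,q] = [q] − [p]. For instance
  ∂ef = f − e.
The resulting 8×12 matrix has rank 7, and its Smith normal form has invariant factors (1,1,1,1,1,1,1).

Boundary ∂_2: C_2 → C_1 maps a triangle to the signed sum of its edges. For instance
  ∂efg = fg − eg + ef.
As a 12×1 matrix over Z this has rank 1, with invariant factors (1).

Reading off H_k = ker ∂_k / im ∂_{k+1}:

  H_2: rank ker ∂_2 − rank ∂_3 = (1 − 1) − 0 = 0, and there is no ∂_3, so H_2 = 0.

H_2 ≅ 0.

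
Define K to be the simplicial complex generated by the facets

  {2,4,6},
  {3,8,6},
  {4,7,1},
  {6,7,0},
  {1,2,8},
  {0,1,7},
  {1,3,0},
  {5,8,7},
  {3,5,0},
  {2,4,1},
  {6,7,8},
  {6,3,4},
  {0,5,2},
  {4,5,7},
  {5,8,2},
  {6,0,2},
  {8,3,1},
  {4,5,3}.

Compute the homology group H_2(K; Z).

Take the total order 0 < 1 < 2 < 3 < 4 < 5 < 6 < 7 < 8 on the vertex set. Then K (dimension 2) consists of the simplices:

  0-simplices (9): [0], [1], [2], [3], [4], [5], [6], [7], [8]
  1-simplices (27): (27 of them)
  2-simplices (18): [0,1,3], [0,1,7], [0,2,5], [0,2,6], [0,3,5], [0,6,7], [1,2,4], [1,2,8], [1,3,8], [1,4,7], [2,4,6], [2,5,8], [3,4,5], [3,4,6], [3,6,8], [4,5,7], [5,7,8], [6,7,8]

Hence C_0 ≅ Z^9, C_1 ≅ Z^27, C_2 ≅ Z^18.

∂_1: C_1 → C_0 sends each edge [p,q] (with p < q) to q − p. For instance
  ∂[0,2] = [2] − [0].
The 9×27 boundary matrix has rank 8 and Smith normal form diag(1,1,1,1,1,1,1,1).

The boundary map ∂_2: C_2 → C_1 acts by ∂[p,q,r] = [q,r] − [p,r] + [p,q]. For instance
  ∂[0,1,7] = [1,7] − [0,7] + [0,1],
  ∂[0,1,3] = [1,3] − [0,3] + [0,1].
As a 27×18 matrix over Z this has rank 17, with invariant factors (1,1,1,1,1,1,1,1,1,1,1,1,1,1,1,1,1).

Now H_k = ker ∂_k / im ∂_{k+1}, so:

  H_2: rank ker ∂_2 − rank ∂_3 = (18 − 17) − 0 = 1, and there is no ∂_3, so H_2 ≅ Z.

(K is a triangulation of the torus T^2.)

H_2 = Z.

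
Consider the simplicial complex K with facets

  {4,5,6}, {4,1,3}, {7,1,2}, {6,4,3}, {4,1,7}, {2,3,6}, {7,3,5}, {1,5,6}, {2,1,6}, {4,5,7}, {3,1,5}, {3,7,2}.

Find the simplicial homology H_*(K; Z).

H_0 = Z,  H_1 = Z/2,  H_2 = 0.

We work with the vertex ordering 1 < 2 < 3 < 4 < 5 < 6 < 7. The simplices of K, each written with vertices in increasing order, are:

  0-simplices (7): [1], [2], [3], [4], [5], [6], [7]
  1-simplices (18): [1,2], [1,3], [1,4], [1,5], [1,6], [1,7], [2,3], [2,6], [2,7], [3,4], [3,5], [3,6], [3,7], [4,5], [4,6], [4,7], [5,6], [5,7]
  2-simplices (12): [1,2,6], [1,2,7], [1,3,4], [1,3,5], [1,4,7], [1,5,6], [2,3,6], [2,3,7], [3,4,6], [3,5,7], [4,5,6], [4,5,7]

Hence C_0 ≅ Z^7, C_1 ≅ Z^18, C_2 ≅ Z^12.

The boundary map ∂_1: C_1 → C_0 maps an edge to its endpoints' difference, ∂[p,q] = q − p.
This gives a 7×18 integer matrix of rank 6; reducing to Smith normal form yields diagonal entries (1,1,1,1,1,1).

The boundary map ∂_2: C_2 → C_1 maps a triangle to the signed sum of its edges. For instance
  ∂[3,4,6] = [4,6] − [3,6] + [3,4],
  ∂[3,5,7] = [5,7] − [3,7] + [3,5].
The resulting 18×12 matrix has rank 12, and its Smith normal form has invariant factors (1,1,1,1,1,1,1,1,1,1,1,2).

From H_k ≅ ker(∂_k) / im(∂_{k+1}) we obtain:

  H_0: rank C_0 − rank ∂_1 = 7 − 6 = 1, and the invariant factors of ∂_1 are all 1, so H_0 ≅ Z.
  H_1: rank ker ∂_1 − rank ∂_2 = (18 − 6) − 12 = 0, and ∂_2 has invariant factor 2 > 1, so H_1 ≅ Z/2.
  H_2: rank ker ∂_2 − rank ∂_3 = (12 − 12) − 0 = 0, and there is no ∂_3, so H_2 ≅ 0.

As a check, the Euler characteristic is 7 − 18 + 12 = 1, which agrees with 1 − 0 + 0 = 1.
(K is a triangulation of the real projective plane RP^2.)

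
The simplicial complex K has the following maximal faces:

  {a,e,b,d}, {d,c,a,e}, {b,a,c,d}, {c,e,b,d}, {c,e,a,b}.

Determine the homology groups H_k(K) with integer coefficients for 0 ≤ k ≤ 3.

Take the total order a < b < c < d < e on the vertex set. Then K (dimension 3) consists of the simplices:

  0-simplices (5): a, b, c, d, e
  1-simplices (10): ab, ac, ad, ae, bc, bd, be, cd, ce, de
  2-simplices (10): abc, abd, abe, acd, ace, ade, bcd, bce, bde, cde
  3-simplices (5): abcd, abce, abde, acde, bcde

so the chain groups are C_0 ≅ Z^5, C_1 ≅ Z^10, C_2 ≅ Z^10, C_3 ≅ Z^5.

The boundary map ∂_1: C_1 → C_0 sends each edge [p,q] (with p < q) to q − p. For instance
  ∂de = e − d.
The resulting 5×10 matrix has rank 4, and its Smith normal form has invariant factors (1,1,1,1).

Boundary ∂_2: C_2 → C_1 acts by ∂[p,q,r] = [q,r] − [p,r] + [p,q]. For instance
  ∂bce = ce − be + bc,
  ∂acd = cd − ad + ac.
As a 10×10 matrix over Z this has rank 6, with invariant factors (1,1,1,1,1,1).

Boundary ∂_3: C_3 → C_2 sends each 3-simplex σ to the alternating sum Σ_i (−1)^i (σ with its i-th vertex removed). For instance
  ∂abde = bde − ade + abe − abd,
  ∂bcde = cde − bde + bce − bcd.
As a 10×5 matrix over Z this has rank 4, with invariant factors (1,1,1,1).

From H_k ≅ ker(∂_k) / im(∂_{k+1}) we obtain:

  H_0: rank C_0 − rank ∂_1 = 5 − 4 = 1, and the invariant factors of ∂_1 are all 1, so H_0 = Z.
  H_1: rank ker ∂_1 − rank ∂_2 = (10 − 4) − 6 = 0, and the invariant factors of ∂_2 are all 1, so H_1 = 0.
  H_2: rank ker ∂_2 − rank ∂_3 = (10 − 6) − 4 = 0, and the invariant factors of ∂_3 are all 1, so H_2 = 0.
  H_3: rank ker ∂_3 − rank ∂_4 = (5 − 4) − 0 = 1, and there is no ∂_4, so H_3 = Z.

H_0 = Z,  H_1 = 0,  H_2 = 0,  H_3 = Z.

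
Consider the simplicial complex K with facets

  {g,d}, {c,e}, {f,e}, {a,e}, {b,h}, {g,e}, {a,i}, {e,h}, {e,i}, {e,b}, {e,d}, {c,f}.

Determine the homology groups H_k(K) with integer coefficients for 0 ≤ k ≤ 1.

We work with the vertex ordering a < b < c < d < e < f < g < h < i. The simplices of K, each written with vertices in increasing order, are:

  0-simplices (9): a, b, c, d, e, f, g, h, i
  1-simplices (12): ae, ai, be, bh, ce, cf, de, dg, ef, eg, eh, ei

so the chain groups are C_0 ≅ Z^9, C_1 ≅ Z^12.

The boundary map ∂_1: C_1 → C_0 maps an edge to its endpoints' difference, ∂[p,q] = q − p. For instance
  ∂eg = g − e.
This gives a 9×12 integer matrix of rank 8; reducing to Smith normal form yields diagonal entries (1,1,1,1,1,1,1,1).

Computing H_k = (kernel of ∂_k) / (image of ∂_{k+1}):

  H_0: rank C_0 − rank ∂_1 = 9 − 8 = 1, and the invariant factors of ∂_1 are all 1, so H_0 = Z.
  H_1: rank ker ∂_1 − rank ∂_2 = (12 − 8) − 0 = 4, and there is no ∂_2, so H_1 = Z^4.

As a check, the Euler characteristic is 9 − 12 = -3, which agrees with 1 − 4 = -3.

H_0 = Z,  H_1 = Z^4.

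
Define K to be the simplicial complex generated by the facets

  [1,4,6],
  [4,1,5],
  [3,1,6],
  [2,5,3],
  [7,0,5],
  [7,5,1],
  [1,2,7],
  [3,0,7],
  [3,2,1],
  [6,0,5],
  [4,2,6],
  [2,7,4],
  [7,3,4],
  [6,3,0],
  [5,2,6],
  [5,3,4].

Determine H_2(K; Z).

Order the vertices as 0 < 1 < 2 < 3 < 4 < 5 < 6 < 7. Listing each simplex with vertices in this order, K has dimension 2 with simplices:

  0-simplices (8): [0], [1], [2], [3], [4], [5], [6], [7]
  1-simplices (24): (24 of them)
  2-simplices (16): [0,3,6], [0,3,7], [0,5,6], [0,5,7], [1,2,3], [1,2,7], [1,3,6], [1,4,5], [1,4,6], [1,5,7], [2,3,5], [2,4,6], [2,4,7], [2,5,6], [3,4,5], [3,4,7]

so the chain groups are C_0 ≅ Z^8, C_1 ≅ Z^24, C_2 ≅ Z^16.

∂_1: C_1 → C_0 is given by ∂[p,q] = [q] − [p]. For instance
  ∂[2,3] = [3] − [2].
As a 8×24 matrix over Z this has rank 7, with invariant factors (1,1,1,1,1,1,1).

The boundary map ∂_2: C_2 → C_1 maps a triangle to the signed sum of its edges. For instance
  ∂[0,3,6] = [3,6] − [0,6] + [0,3],
  ∂[0,5,7] = [5,7] − [0,7] + [0,5].
The resulting 24×16 matrix has rank 15, and its Smith normal form has invariant factors (1,1,1,1,1,1,1,1,1,1,1,1,1,1,1).

Now H_k = ker ∂_k / im ∂_{k+1}, so:

  H_2: rank ker ∂_2 − rank ∂_3 = (16 − 15) − 0 = 1, and there is no ∂_3, so H_2 ≅ Z.

(K is a triangulation of the torus T^2.)

H_2 ≅ Z.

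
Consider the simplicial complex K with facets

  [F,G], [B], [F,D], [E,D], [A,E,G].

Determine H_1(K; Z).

H_1 = Z.

Fix the vertex order A < B < D < E < F < G and write every simplex with vertices in increasing order. Then dim K = 2 and the simplices of K are:

  0-simplices (6): A, B, D, E, F, G
  1-simplices (6): AE, AG, DE, DF, EG, FG
  2-simplices (1): AEG

Hence C_0 ≅ Z^6, C_1 ≅ Z^6, C_2 ≅ Z^1.

∂_1: C_1 → C_0 is given by ∂[p,q] = [q] − [p]. For instance
  ∂DF = F − D.
As a 6×6 matrix over Z this has rank 4, with invariant factors (1,1,1,1).

Boundary ∂_2: C_2 → C_1 maps a triangle to the signed sum of its edges. For instance
  ∂AEG = EG − AG + AE.
The 6×1 boundary matrix has rank 1 and Smith normal form diag(1).

Now H_k = ker ∂_k / im ∂_{k+1}, so:

  H_1: rank ker ∂_1 − rank ∂_2 = (6 − 4) − 1 = 1, and the invariant factors of ∂_2 are all 1, so H_1 = Z.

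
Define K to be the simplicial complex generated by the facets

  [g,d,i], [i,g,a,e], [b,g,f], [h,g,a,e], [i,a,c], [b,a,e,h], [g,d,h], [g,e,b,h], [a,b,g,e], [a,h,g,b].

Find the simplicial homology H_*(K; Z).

H_0 ≅ Z,  H_1 = 0,  H_2 = 0,  H_3 ≅ Z.

Order the vertices as a < b < c < d < e < f < g < h < i. Listing each simplex with vertices in this order, K has dimension 3 with simplices:

  0-simplices (9): a, b, c, d, e, f, g, h, i
  1-simplices (20): ab, ac, ae, ag, ah, ai, be, bf, bg, bh, ci, dg, dh, di, eg, eh, ei, fg, gh, gi
  2-simplices (17): abe, abg, abh, aci, aeg, aeh, aei, agh, agi, beg, beh, bfg, bgh, dgh, dgi, egh, egi
  3-simplices (6): abeg, abeh, abgh, aegh, aegi, begh

so the chain groups are C_0 ≅ Z^9, C_1 ≅ Z^20, C_2 ≅ Z^17, C_3 ≅ Z^6.

Boundary ∂_1: C_1 → C_0 is given by ∂[p,q] = [q] − [p]. For instance
  ∂dg = g − d.
The 9×20 boundary matrix has rank 8 and Smith normal form diag(1,1,1,1,1,1,1,1).

∂_2: C_2 → C_1 sends each 2-simplex [p,q,r] to [q,r] − [p,r] + [p,q]. For instance
  ∂dgh = gh − dh + dg,
  ∂aeh = eh − ah + ae.
As a 20×17 matrix over Z this has rank 12, with invariant factors (1,1,1,1,1,1,1,1,1,1,1,1).

The boundary map ∂_3: C_3 → C_2 sends each 3-simplex σ to the alternating sum Σ_i (−1)^i (σ with its i-th vertex removed). For instance
  ∂begh = egh − bgh + beh − beg,
  ∂abeh = beh − aeh + abh − abe.
The 17×6 boundary matrix has rank 5 and Smith normal form diag(1,1,1,1,1).

From H_k ≅ ker(∂_k) / im(∂_{k+1}) we obtain:

  H_0: rank C_0 − rank ∂_1 = 9 − 8 = 1, and the invariant factors of ∂_1 are all 1, so H_0 = Z.
  H_1: rank ker ∂_1 − rank ∂_2 = (20 − 8) − 12 = 0, and the invariant factors of ∂_2 are all 1, so H_1 = 0.
  H_2: rank ker ∂_2 − rank ∂_3 = (17 − 12) − 5 = 0, and the invariant factors of ∂_3 are all 1, so H_2 = 0.
  H_3: rank ker ∂_3 − rank ∂_4 = (6 − 5) − 0 = 1, and there is no ∂_4, so H_3 = Z.

As a check, the Euler characteristic is 9 − 20 + 17 − 6 = 0, which agrees with 1 − 0 + 0 − 1 = 0.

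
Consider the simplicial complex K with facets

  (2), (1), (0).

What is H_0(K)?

H_0 ≅ Z^3.

Take the total order 0 < 1 < 2 on the vertex set. Then K (dimension 0) consists of the simplices:

  0-simplices (3): [0], [1], [2]

Hence C_0 ≅ Z^3.

Now H_k = ker ∂_k / im ∂_{k+1}, so:

  H_0: rank C_0 − rank ∂_1 = 3 − 0 = 3, and there is no ∂_1, so H_0 ≅ Z^3.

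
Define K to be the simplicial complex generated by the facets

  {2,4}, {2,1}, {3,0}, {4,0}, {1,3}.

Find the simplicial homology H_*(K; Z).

H_0 ≅ Z,  H_1 ≅ Z.

Fix the vertex order 0 < 1 < 2 < 3 < 4 and write every simplex with vertices in increasing order. Then dim K = 1 and the simplices of K are:

  0-simplices (5): [0], [1], [2], [3], [4]
  1-simplices (5): [0,3], [0,4], [1,2], [1,3], [2,4]

so the chain groups are C_0 ≅ Z^5, C_1 ≅ Z^5.

The boundary map ∂_1: C_1 → C_0 sends each edge [p,q] (with p < q) to q − p. For instance
  ∂[0,4] = [4] − [0].
The resulting 5×5 matrix has rank 4, and its Smith normal form has invariant factors (1,1,1,1).

Reading off H_k = ker ∂_k / im ∂_{k+1}:

  H_0: rank C_0 − rank ∂_1 = 5 − 4 = 1, and the invariant factors of ∂_1 are all 1, so H_0 = Z.
  H_1: rank ker ∂_1 − rank ∂_2 = (5 − 4) − 0 = 1, and there is no ∂_2, so H_1 = Z.

As a check, the Euler characteristic is 5 − 5 = 0, which agrees with 1 − 1 = 0.
(K is a triangulation of the circle S^1.)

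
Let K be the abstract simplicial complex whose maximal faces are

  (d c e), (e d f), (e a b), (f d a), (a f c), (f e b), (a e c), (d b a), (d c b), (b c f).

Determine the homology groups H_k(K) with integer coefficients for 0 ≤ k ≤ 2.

H_0 = Z,  H_1 = Z/2Z,  H_2 = 0.

Take the total order a < b < c < d < e < f on the vertex set. Then K (dimension 2) consists of the simplices:

  0-simplices (6): a, b, c, d, e, f
  1-simplices (15): ab, ac, ad, ae, af, bc, bd, be, bf, cd, ce, cf, de, df, ef
  2-simplices (10): abd, abe, ace, acf, adf, bcd, bcf, bef, cde, def

so the chain groups are C_0 ≅ Z^6, C_1 ≅ Z^15, C_2 ≅ Z^10.

The boundary map ∂_1: C_1 → C_0 maps an edge to its endpoints' difference, ∂[p,q] = q − p. For instance
  ∂ad = d − a.
As a 6×15 matrix over Z this has rank 5, with invariant factors (1,1,1,1,1).

The boundary map ∂_2: C_2 → C_1 sends each 2-simplex [p,q,r] to [q,r] − [p,r] + [p,q]. For instance
  ∂ace = ce − ae + ac,
  ∂abd = bd − ad + ab.
As a 15×10 matrix over Z this has rank 10, with invariant factors (1,1,1,1,1,1,1,1,1,2).

Computing H_k = (kernel of ∂_k) / (image of ∂_{k+1}):

  H_0: rank C_0 − rank ∂_1 = 6 − 5 = 1, and the invariant factors of ∂_1 are all 1, so H_0 = Z.
  H_1: rank ker ∂_1 − rank ∂_2 = (15 − 5) − 10 = 0, and ∂_2 has invariant factor 2 > 1, so H_1 = Z/2Z.
  H_2: rank ker ∂_2 − rank ∂_3 = (10 − 10) − 0 = 0, and there is no ∂_3, so H_2 = 0.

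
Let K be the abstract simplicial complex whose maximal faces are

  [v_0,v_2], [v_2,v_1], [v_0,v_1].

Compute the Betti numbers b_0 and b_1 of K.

b_0 = 1, b_1 = 1.

Take the total order v_0 < v_1 < v_2 on the vertex set. Then K (dimension 1) consists of the simplices:

  0-simplices (3): [v_0], [v_1], [v_2]
  1-simplices (3): [v_0,v_1], [v_0,v_2], [v_1,v_2]

giving chain groups C_0 ≅ Z^3, C_1 ≅ Z^3.

The boundary map ∂_1: C_1 → C_0 maps an edge to its endpoints' difference, ∂[p,q] = q − p. For instance
  ∂[v_0,v_1] = [v_1] − [v_0].
As a 3×3 matrix over Z this has rank 2, with invariant factors (1,1).

Now H_k = ker ∂_k / im ∂_{k+1}, so:

  H_0: rank C_0 − rank ∂_1 = 3 − 2 = 1, and the invariant factors of ∂_1 are all 1, so H_0 ≅ Z.
  H_1: rank ker ∂_1 − rank ∂_2 = (3 − 2) − 0 = 1, and there is no ∂_2, so H_1 ≅ Z.

As a check, the Euler characteristic is 3 − 3 = 0, which agrees with 1 − 1 = 0.

Hence the Betti numbers are b_0 = 1, b_1 = 1.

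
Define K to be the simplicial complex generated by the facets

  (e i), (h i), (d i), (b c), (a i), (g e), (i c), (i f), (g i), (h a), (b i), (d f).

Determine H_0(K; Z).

Take the total order a < b < c < d < e < f < g < h < i on the vertex set. Then K (dimension 1) consists of the simplices:

  0-simplices (9): a, b, c, d, e, f, g, h, i
  1-simplices (12): ah, ai, bc, bi, ci, df, di, eg, ei, fi, gi, hi

giving chain groups C_0 ≅ Z^9, C_1 ≅ Z^12.

Boundary ∂_1: C_1 → C_0 sends each edge [p,q] (with p < q) to q − p. For instance
  ∂di = i − d.
The 9×12 boundary matrix has rank 8 and Smith normal form diag(1,1,1,1,1,1,1,1).

Reading off H_k = ker ∂_k / im ∂_{k+1}:

  H_0: rank C_0 − rank ∂_1 = 9 − 8 = 1, and the invariant factors of ∂_1 are all 1, so H_0 = Z.

H_0 = Z.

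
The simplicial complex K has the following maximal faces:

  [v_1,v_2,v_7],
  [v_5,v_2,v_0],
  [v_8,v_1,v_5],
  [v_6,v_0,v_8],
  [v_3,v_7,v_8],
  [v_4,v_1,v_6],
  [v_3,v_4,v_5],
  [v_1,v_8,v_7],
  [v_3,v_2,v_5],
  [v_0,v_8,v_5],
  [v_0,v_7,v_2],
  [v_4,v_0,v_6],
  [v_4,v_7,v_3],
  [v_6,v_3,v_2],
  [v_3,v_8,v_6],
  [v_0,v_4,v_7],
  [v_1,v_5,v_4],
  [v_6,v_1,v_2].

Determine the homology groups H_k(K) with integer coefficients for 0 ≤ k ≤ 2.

H_0 ≅ Z,  H_1 ≅ Z^2,  H_2 ≅ Z.

Take the total order v_0 < v_1 < v_2 < v_3 < v_4 < v_5 < v_6 < v_7 < v_8 on the vertex set. Then K (dimension 2) consists of the simplices:

  0-simplices (9): [v_0], [v_1], [v_2], [v_3], [v_4], [v_5], [v_6], [v_7], [v_8]
  1-simplices (27): (27 of them)
  2-simplices (18): (18 of them)

Hence C_0 ≅ Z^9, C_1 ≅ Z^27, C_2 ≅ Z^18.

The boundary map ∂_1: C_1 → C_0 sends each edge [p,q] (with p < q) to q − p.
The 9×27 boundary matrix has rank 8 and Smith normal form diag(1,1,1,1,1,1,1,1).

The boundary map ∂_2: C_2 → C_1 acts by ∂[p,q,r] = [q,r] − [p,r] + [p,q]. For instance
  ∂[v_0,v_5,v_8] = [v_5,v_8] − [v_0,v_8] + [v_0,v_5],
  ∂[v_0,v_4,v_6] = [v_4,v_6] − [v_0,v_6] + [v_0,v_4].
The resulting 27×18 matrix has rank 17, and its Smith normal form has invariant factors (1,1,1,1,1,1,1,1,1,1,1,1,1,1,1,1,1).

Reading off H_k = ker ∂_k / im ∂_{k+1}:

  H_0: rank C_0 − rank ∂_1 = 9 − 8 = 1, and the invariant factors of ∂_1 are all 1, so H_0 ≅ Z.
  H_1: rank ker ∂_1 − rank ∂_2 = (27 − 8) − 17 = 2, and the invariant factors of ∂_2 are all 1, so H_1 ≅ Z^2.
  H_2: rank ker ∂_2 − rank ∂_3 = (18 − 17) − 0 = 1, and there is no ∂_3, so H_2 ≅ Z.

As a check, the Euler characteristic is 9 − 27 + 18 = 0, which agrees with 1 − 2 + 1 = 0.
(K is a triangulation of the torus T^2.)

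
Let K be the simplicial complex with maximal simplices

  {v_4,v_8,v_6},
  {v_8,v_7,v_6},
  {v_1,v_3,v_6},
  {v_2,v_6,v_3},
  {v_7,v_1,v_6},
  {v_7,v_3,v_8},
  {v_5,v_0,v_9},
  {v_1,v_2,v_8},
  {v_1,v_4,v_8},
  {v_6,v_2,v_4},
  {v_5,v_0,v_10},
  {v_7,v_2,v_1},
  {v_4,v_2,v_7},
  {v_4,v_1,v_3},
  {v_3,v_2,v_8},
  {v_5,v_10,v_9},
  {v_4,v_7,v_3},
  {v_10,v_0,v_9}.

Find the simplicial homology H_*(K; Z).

H_0 = Z^2,  H_1 = Z^2,  H_2 = Z^2.

Take the total order v_0 < v_1 < v_2 < v_3 < v_4 < v_5 < v_6 < v_7 < v_8 < v_9 < v_10 on the vertex set. Then K (dimension 2) consists of the simplices:

  0-simplices (11): [v_0], [v_1], [v_2], [v_3], [v_4], [v_5], [v_6], [v_7], [v_8], [v_9], [v_10]
  1-simplices (27): (27 of them)
  2-simplices (18): (18 of them)

Hence C_0 ≅ Z^11, C_1 ≅ Z^27, C_2 ≅ Z^18.

The boundary map ∂_1: C_1 → C_0 is given by ∂[p,q] = [q] − [p].
As a 11×27 matrix over Z this has rank 9, with invariant factors (1,1,1,1,1,1,1,1,1).

∂_2: C_2 → C_1 sends each 2-simplex [p,q,r] to [q,r] − [p,r] + [p,q]. For instance
  ∂[v_1,v_3,v_6] = [v_3,v_6] − [v_1,v_6] + [v_1,v_3],
  ∂[v_1,v_3,v_4] = [v_3,v_4] − [v_1,v_4] + [v_1,v_3].
This gives a 27×18 integer matrix of rank 16; reducing to Smith normal form yields diagonal entries (1,1,1,1,1,1,1,1,1,1,1,1,1,1,1,1).

Now H_k = ker ∂_k / im ∂_{k+1}, so:

  H_0: rank C_0 − rank ∂_1 = 11 − 9 = 2, and the invariant factors of ∂_1 are all 1, so H_0 ≅ Z^2.
  H_1: rank ker ∂_1 − rank ∂_2 = (27 − 9) − 16 = 2, and the invariant factors of ∂_2 are all 1, so H_1 ≅ Z^2.
  H_2: rank ker ∂_2 − rank ∂_3 = (18 − 16) − 0 = 2, and there is no ∂_3, so H_2 ≅ Z^2.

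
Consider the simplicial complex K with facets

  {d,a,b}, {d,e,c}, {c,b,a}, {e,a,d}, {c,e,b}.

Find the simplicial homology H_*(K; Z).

Order the vertices as a < b < c < d < e. Listing each simplex with vertices in this order, K has dimension 2 with simplices:

  0-simplices (5): a, b, c, d, e
  1-simplices (10): ab, ac, ad, ae, bc, bd, be, cd, ce, de
  2-simplices (5): abc, abd, ade, bce, cde

Hence C_0 ≅ Z^5, C_1 ≅ Z^10, C_2 ≅ Z^5.

The boundary map ∂_1: C_1 → C_0 maps an edge to its endpoints' difference, ∂[p,q] = q − p.
As a 5×10 matrix over Z this has rank 4, with invariant factors (1,1,1,1).

∂_2: C_2 → C_1 sends each 2-simplex [p,q,r] to [q,r] − [p,r] + [p,q]. For instance
  ∂bce = ce − be + bc,
  ∂ade = de − ae + ad.
The 10×5 boundary matrix has rank 5 and Smith normal form diag(1,1,1,1,1).

Now H_k = ker ∂_k / im ∂_{k+1}, so:

  H_0: rank C_0 − rank ∂_1 = 5 − 4 = 1, and the invariant factors of ∂_1 are all 1, so H_0 = Z.
  H_1: rank ker ∂_1 − rank ∂_2 = (10 − 4) − 5 = 1, and the invariant factors of ∂_2 are all 1, so H_1 = Z.
  H_2: rank ker ∂_2 − rank ∂_3 = (5 − 5) − 0 = 0, and there is no ∂_3, so H_2 = 0.

As a check, the Euler characteristic is 5 − 10 + 5 = 0, which agrees with 1 − 1 + 0 = 0.

H_0 ≅ Z,  H_1 ≅ Z,  H_2 = 0.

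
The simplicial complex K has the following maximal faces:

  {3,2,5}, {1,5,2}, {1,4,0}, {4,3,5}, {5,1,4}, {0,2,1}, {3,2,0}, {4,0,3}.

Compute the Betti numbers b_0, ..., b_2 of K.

b_0 = 1, b_1 = 0, b_2 = 1.

Order the vertices as 0 < 1 < 2 < 3 < 4 < 5. Listing each simplex with vertices in this order, K has dimension 2 with simplices:

  0-simplices (6): [0], [1], [2], [3], [4], [5]
  1-simplices (12): [0,1], [0,2], [0,3], [0,4], [1,2], [1,4], [1,5], [2,3], [2,5], [3,4], [3,5], [4,5]
  2-simplices (8): [0,1,2], [0,1,4], [0,2,3], [0,3,4], [1,2,5], [1,4,5], [2,3,5], [3,4,5]

giving chain groups C_0 ≅ Z^6, C_1 ≅ Z^12, C_2 ≅ Z^8.

The boundary map ∂_1: C_1 → C_0 is given by ∂[p,q] = [q] − [p]. For instance
  ∂[3,4] = [4] − [3].
The 6×12 boundary matrix has rank 5 and Smith normal form diag(1,1,1,1,1).

∂_2: C_2 → C_1 sends each 2-simplex [p,q,r] to [q,r] − [p,r] + [p,q]. For instance
  ∂[0,2,3] = [2,3] − [0,3] + [0,2],
  ∂[1,2,5] = [2,5] − [1,5] + [1,2].
This gives a 12×8 integer matrix of rank 7; reducing to Smith normal form yields diagonal entries (1,1,1,1,1,1,1).

Reading off H_k = ker ∂_k / im ∂_{k+1}:

  H_0: rank C_0 − rank ∂_1 = 6 − 5 = 1, and the invariant factors of ∂_1 are all 1, so H_0 = Z.
  H_1: rank ker ∂_1 − rank ∂_2 = (12 − 5) − 7 = 0, and the invariant factors of ∂_2 are all 1, so H_1 = 0.
  H_2: rank ker ∂_2 − rank ∂_3 = (8 − 7) − 0 = 1, and there is no ∂_3, so H_2 = Z.

As a check, the Euler characteristic is 6 − 12 + 8 = 2, which agrees with 1 − 0 + 1 = 2.
(K is a triangulation of the 2-sphere S^2.)

Hence the Betti numbers are b_0 = 1, b_1 = 0, b_2 = 1.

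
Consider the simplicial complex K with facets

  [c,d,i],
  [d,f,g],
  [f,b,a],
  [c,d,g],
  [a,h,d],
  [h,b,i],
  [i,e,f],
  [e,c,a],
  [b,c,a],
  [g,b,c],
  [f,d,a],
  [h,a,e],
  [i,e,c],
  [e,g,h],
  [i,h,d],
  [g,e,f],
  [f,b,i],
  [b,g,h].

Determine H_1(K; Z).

H_1 = Z^2.

K has 9 vertices, 27 edges, 18 triangles.
rank ∂_1 = 8, rank ∂_2 = 17 ⇒ b_1 = 27 − 8 − 17 = 2; all invariant factors of ∂_2 are 1 so no torsion. So H_1 ≅ Z^2.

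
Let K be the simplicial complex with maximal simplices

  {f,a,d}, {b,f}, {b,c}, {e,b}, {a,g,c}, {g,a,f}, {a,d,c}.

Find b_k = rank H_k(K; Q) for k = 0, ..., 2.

b_0 = 1, b_1 = 1, b_2 = 0.

K has 7 vertices, 11 edges, 4 triangles.
rank ∂_0 = 0, rank ∂_1 = 6 ⇒ b_0 = 7 − 0 − 6 = 1; all invariant factors of ∂_1 are 1 so no torsion. So H_0 = Z.
rank ∂_1 = 6, rank ∂_2 = 4 ⇒ b_1 = 11 − 6 − 4 = 1; all invariant factors of ∂_2 are 1 so no torsion. So H_1 = Z.
rank ∂_2 = 4, rank ∂_3 = 0 ⇒ b_2 = 4 − 4 − 0 = 0. So H_2 = 0.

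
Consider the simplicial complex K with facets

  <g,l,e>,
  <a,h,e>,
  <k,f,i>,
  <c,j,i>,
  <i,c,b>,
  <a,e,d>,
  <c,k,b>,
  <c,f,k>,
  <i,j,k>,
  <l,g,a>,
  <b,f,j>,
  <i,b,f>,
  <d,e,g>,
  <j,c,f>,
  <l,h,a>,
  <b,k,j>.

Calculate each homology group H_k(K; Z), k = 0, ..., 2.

H_0 = Z^2,  H_1 = Z ⊕ Z_2,  H_2 = 0.

We work with the vertex ordering a < b < c < d < e < f < g < h < i < j < k < l. The simplices of K, each written with vertices in increasing order, are:

  0-simplices (12): a, b, c, d, e, f, g, h, i, j, k, l
  1-simplices (27): ad, ae, ag, ah, al, bc, bf, bi, bj, bk, cf, ci, cj, ck, de, dg, eg, eh, el, fi, fj, fk, gl, hl, ij, ik, jk
  2-simplices (16): ade, aeh, agl, ahl, bci, bck, bfi, bfj, bjk, cfj, cfk, cij, deg, egl, fik, ijk

so the chain groups are C_0 ≅ Z^12, C_1 ≅ Z^27, C_2 ≅ Z^16.

Boundary ∂_1: C_1 → C_0 is given by ∂[p,q] = [q] − [p]. For instance
  ∂bi = i − b.
The resulting 12×27 matrix has rank 10, and its Smith normal form has invariant factors (1,1,1,1,1,1,1,1,1,1).

The boundary map ∂_2: C_2 → C_1 maps a triangle to the signed sum of its edges. For instance
  ∂cij = ij − cj + ci,
  ∂bfj = fj − bj + bf.
The 27×16 boundary matrix has rank 16 and Smith normal form diag(1,1,1,1,1,1,1,1,1,1,1,1,1,1,1,2).

Reading off H_k = ker ∂_k / im ∂_{k+1}:

  H_0: rank C_0 − rank ∂_1 = 12 − 10 = 2, and the invariant factors of ∂_1 are all 1, so H_0 = Z^2.
  H_1: rank ker ∂_1 − rank ∂_2 = (27 − 10) − 16 = 1, and ∂_2 has invariant factor 2 > 1, so H_1 = Z ⊕ Z_2.
  H_2: rank ker ∂_2 − rank ∂_3 = (16 − 16) − 0 = 0, and there is no ∂_3, so H_2 = 0.

As a check, the Euler characteristic is 12 − 27 + 16 = 1, which agrees with 2 − 1 + 0 = 1.
(K is a triangulation of the disjoint union of the real projective plane RP^2 and the cylinder S^1 x I.)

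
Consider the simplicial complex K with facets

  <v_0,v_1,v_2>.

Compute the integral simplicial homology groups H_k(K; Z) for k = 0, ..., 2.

H_0 = Z,  H_1 = 0,  H_2 = 0.

Fix the vertex order v_0 < v_1 < v_2 and write every simplex with vertices in increasing order. Then dim K = 2 and the simplices of K are:

  0-simplices (3): [v_0], [v_1], [v_2]
  1-simplices (3): [v_0,v_1], [v_0,v_2], [v_1,v_2]
  2-simplices (1): [v_0,v_1,v_2]

giving chain groups C_0 ≅ Z^3, C_1 ≅ Z^3, C_2 ≅ Z^1.

The boundary map ∂_1: C_1 → C_0 is given by ∂[p,q] = [q] − [p]. For instance
  ∂[v_0,v_1] = [v_1] − [v_0].
This gives a 3×3 integer matrix of rank 2; reducing to Smith normal form yields diagonal entries (1,1).

The boundary map ∂_2: C_2 → C_1 sends each 2-simplex [p,q,r] to [q,r] − [p,r] + [p,q]. For instance
  ∂[v_0,v_1,v_2] = [v_1,v_2] − [v_0,v_2] + [v_0,v_1].
The resulting 3×1 matrix has rank 1, and its Smith normal form has invariant factors (1).

Now H_k = ker ∂_k / im ∂_{k+1}, so:

  H_0: rank C_0 − rank ∂_1 = 3 − 2 = 1, and the invariant factors of ∂_1 are all 1, so H_0 = Z.
  H_1: rank ker ∂_1 − rank ∂_2 = (3 − 2) − 1 = 0, and the invariant factors of ∂_2 are all 1, so H_1 = 0.
  H_2: rank ker ∂_2 − rank ∂_3 = (1 − 1) − 0 = 0, and there is no ∂_3, so H_2 = 0.

(K is a triangulation of the 2-simplex.)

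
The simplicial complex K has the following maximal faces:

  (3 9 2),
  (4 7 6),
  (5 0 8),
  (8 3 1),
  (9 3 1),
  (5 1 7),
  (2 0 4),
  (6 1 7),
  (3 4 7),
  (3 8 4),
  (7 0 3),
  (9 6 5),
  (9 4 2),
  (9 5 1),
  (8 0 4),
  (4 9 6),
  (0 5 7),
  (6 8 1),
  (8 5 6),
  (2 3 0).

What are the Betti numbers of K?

b_0 = 1, b_1 = 1, b_2 = 0.

K has 10 vertices, 30 edges, 20 triangles.
rank ∂_0 = 0, rank ∂_1 = 9 ⇒ b_0 = 10 − 0 − 9 = 1; all invariant factors of ∂_1 are 1 so no torsion. So H_0 = Z.
rank ∂_1 = 9, rank ∂_2 = 20 ⇒ b_1 = 30 − 9 − 20 = 1; ∂_2 has invariant factor(s) [2] giving torsion. So H_1 = Z ⊕ Z/2Z.
rank ∂_2 = 20, rank ∂_3 = 0 ⇒ b_2 = 20 − 20 − 0 = 0. So H_2 = 0.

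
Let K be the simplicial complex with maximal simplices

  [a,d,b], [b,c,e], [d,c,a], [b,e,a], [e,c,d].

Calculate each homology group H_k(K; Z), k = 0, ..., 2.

H_0 = Z,  H_1 = Z,  H_2 = 0.

K has 5 vertices, 10 edges, 5 triangles.
rank ∂_0 = 0, rank ∂_1 = 4 ⇒ b_0 = 5 − 0 − 4 = 1; all invariant factors of ∂_1 are 1 so no torsion. So H_0 ≅ Z.
rank ∂_1 = 4, rank ∂_2 = 5 ⇒ b_1 = 10 − 4 − 5 = 1; all invariant factors of ∂_2 are 1 so no torsion. So H_1 ≅ Z.
rank ∂_2 = 5, rank ∂_3 = 0 ⇒ b_2 = 5 − 5 − 0 = 0. So H_2 ≅ 0.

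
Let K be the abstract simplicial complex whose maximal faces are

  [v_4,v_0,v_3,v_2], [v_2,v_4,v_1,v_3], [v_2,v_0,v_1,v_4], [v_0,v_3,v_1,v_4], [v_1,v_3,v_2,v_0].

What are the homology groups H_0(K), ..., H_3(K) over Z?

We work with the vertex ordering v_0 < v_1 < v_2 < v_3 < v_4. The simplices of K, each written with vertices in increasing order, are:

  0-simplices (5): [v_0], [v_1], [v_2], [v_3], [v_4]
  1-simplices (10): [v_0,v_1], [v_0,v_2], [v_0,v_3], [v_0,v_4], [v_1,v_2], [v_1,v_3], [v_1,v_4], [v_2,v_3], [v_2,v_4], [v_3,v_4]
  2-simplices (10): [v_0,v_1,v_2], [v_0,v_1,v_3], [v_0,v_1,v_4], [v_0,v_2,v_3], [v_0,v_2,v_4], [v_0,v_3,v_4], [v_1,v_2,v_3], [v_1,v_2,v_4], [v_1,v_3,v_4], [v_2,v_3,v_4]
  3-simplices (5): [v_0,v_1,v_2,v_3], [v_0,v_1,v_2,v_4], [v_0,v_1,v_3,v_4], [v_0,v_2,v_3,v_4], [v_1,v_2,v_3,v_4]

Hence C_0 ≅ Z^5, C_1 ≅ Z^10, C_2 ≅ Z^10, C_3 ≅ Z^5.

Boundary ∂_1: C_1 → C_0 sends each edge [p,q] (with p < q) to q − p.
The 5×10 boundary matrix has rank 4 and Smith normal form diag(1,1,1,1).

The boundary map ∂_2: C_2 → C_1 sends each 2-simplex [p,q,r] to [q,r] − [p,r] + [p,q]. For instance
  ∂[v_0,v_1,v_4] = [v_1,v_4] − [v_0,v_4] + [v_0,v_1],
  ∂[v_1,v_2,v_4] = [v_2,v_4] − [v_1,v_4] + [v_1,v_2].
As a 10×10 matrix over Z this has rank 6, with invariant factors (1,1,1,1,1,1).

∂_3: C_3 → C_2 sends each 3-simplex σ to the alternating sum Σ_i (−1)^i (σ with its i-th vertex removed). For instance
  ∂[v_0,v_1,v_3,v_4] = [v_1,v_3,v_4] − [v_0,v_3,v_4] + [v_0,v_1,v_4] − [v_0,v_1,v_3],
  ∂[v_1,v_2,v_3,v_4] = [v_2,v_3,v_4] − [v_1,v_3,v_4] + [v_1,v_2,v_4] − [v_1,v_2,v_3].
As a 10×5 matrix over Z this has rank 4, with invariant factors (1,1,1,1).

Reading off H_k = ker ∂_k / im ∂_{k+1}:

  H_0: rank C_0 − rank ∂_1 = 5 − 4 = 1, and the invariant factors of ∂_1 are all 1, so H_0 ≅ Z.
  H_1: rank ker ∂_1 − rank ∂_2 = (10 − 4) − 6 = 0, and the invariant factors of ∂_2 are all 1, so H_1 ≅ 0.
  H_2: rank ker ∂_2 − rank ∂_3 = (10 − 6) − 4 = 0, and the invariant factors of ∂_3 are all 1, so H_2 ≅ 0.
  H_3: rank ker ∂_3 − rank ∂_4 = (5 − 4) − 0 = 1, and there is no ∂_4, so H_3 ≅ Z.

As a check, the Euler characteristic is 5 − 10 + 10 − 5 = 0, which agrees with 1 − 0 + 0 − 1 = 0.
(K is a triangulation of the 3-sphere S^3.)

H_0 = Z,  H_1 = 0,  H_2 = 0,  H_3 = Z.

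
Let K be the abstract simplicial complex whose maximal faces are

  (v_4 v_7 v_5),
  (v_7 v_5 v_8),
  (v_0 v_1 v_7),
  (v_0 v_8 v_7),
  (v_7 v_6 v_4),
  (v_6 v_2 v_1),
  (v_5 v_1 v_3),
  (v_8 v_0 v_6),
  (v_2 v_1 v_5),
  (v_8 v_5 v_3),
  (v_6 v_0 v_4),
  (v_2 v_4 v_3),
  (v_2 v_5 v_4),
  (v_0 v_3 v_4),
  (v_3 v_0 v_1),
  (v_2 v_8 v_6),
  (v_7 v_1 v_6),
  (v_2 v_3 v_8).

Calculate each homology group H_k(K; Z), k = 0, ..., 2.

H_0 ≅ Z,  H_1 ≅ Z ⊕ Z/2Z,  H_2 = 0.

We work with the vertex ordering v_0 < v_1 < v_2 < v_3 < v_4 < v_5 < v_6 < v_7 < v_8. The simplices of K, each written with vertices in increasing order, are:

  0-simplices (9): [v_0], [v_1], [v_2], [v_3], [v_4], [v_5], [v_6], [v_7], [v_8]
  1-simplices (27): (27 of them)
  2-simplices (18): (18 of them)

giving chain groups C_0 ≅ Z^9, C_1 ≅ Z^27, C_2 ≅ Z^18.

Boundary ∂_1: C_1 → C_0 sends each edge [p,q] (with p < q) to q − p. For instance
  ∂[v_7,v_8] = [v_8] − [v_7].
This gives a 9×27 integer matrix of rank 8; reducing to Smith normal form yields diagonal entries (1,1,1,1,1,1,1,1).

∂_2: C_2 → C_1 maps a triangle to the signed sum of its edges. For instance
  ∂[v_2,v_6,v_8] = [v_6,v_8] − [v_2,v_8] + [v_2,v_6],
  ∂[v_0,v_4,v_6] = [v_4,v_6] − [v_0,v_6] + [v_0,v_4].
The 27×18 boundary matrix has rank 18 and Smith normal form diag(1,1,1,1,1,1,1,1,1,1,1,1,1,1,1,1,1,2).

From H_k ≅ ker(∂_k) / im(∂_{k+1}) we obtain:

  H_0: rank C_0 − rank ∂_1 = 9 − 8 = 1, and the invariant factors of ∂_1 are all 1, so H_0 = Z.
  H_1: rank ker ∂_1 − rank ∂_2 = (27 − 8) − 18 = 1, and ∂_2 has invariant factor 2 > 1, so H_1 = Z ⊕ Z/2Z.
  H_2: rank ker ∂_2 − rank ∂_3 = (18 − 18) − 0 = 0, and there is no ∂_3, so H_2 = 0.

As a check, the Euler characteristic is 9 − 27 + 18 = 0, which agrees with 1 − 1 + 0 = 0.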